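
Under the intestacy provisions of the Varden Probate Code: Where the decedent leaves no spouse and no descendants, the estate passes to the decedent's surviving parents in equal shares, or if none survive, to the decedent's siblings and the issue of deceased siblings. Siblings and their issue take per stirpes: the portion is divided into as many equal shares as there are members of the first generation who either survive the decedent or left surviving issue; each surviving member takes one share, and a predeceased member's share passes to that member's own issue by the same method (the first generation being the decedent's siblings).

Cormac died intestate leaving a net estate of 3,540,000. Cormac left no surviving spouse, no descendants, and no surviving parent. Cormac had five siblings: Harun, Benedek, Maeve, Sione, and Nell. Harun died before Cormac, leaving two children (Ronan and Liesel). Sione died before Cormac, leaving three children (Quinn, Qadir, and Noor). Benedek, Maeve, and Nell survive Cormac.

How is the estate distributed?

Ronan: 354,000; Liesel: 354,000; Benedek: 708,000; Maeve: 708,000; Quinn: 236,000; Qadir: 236,000; Noor: 236,000; Nell: 708,000

The entire 3,540,000 passes to the siblings and their issue.
That amount (3,540,000) is divided into 5 shares of 708,000: Benedek, Maeve, and Nell each take 708,000; Harun's 708,000 share passes to Harun's issue; Sione's 708,000 share passes to Sione's issue.
Harun's share (708,000) is divided into 2 shares of 354,000: Ronan and Liesel each take 354,000.
Sione's share (708,000) is divided into 3 shares of 236,000: Quinn, Qadir, and Noor each take 236,000.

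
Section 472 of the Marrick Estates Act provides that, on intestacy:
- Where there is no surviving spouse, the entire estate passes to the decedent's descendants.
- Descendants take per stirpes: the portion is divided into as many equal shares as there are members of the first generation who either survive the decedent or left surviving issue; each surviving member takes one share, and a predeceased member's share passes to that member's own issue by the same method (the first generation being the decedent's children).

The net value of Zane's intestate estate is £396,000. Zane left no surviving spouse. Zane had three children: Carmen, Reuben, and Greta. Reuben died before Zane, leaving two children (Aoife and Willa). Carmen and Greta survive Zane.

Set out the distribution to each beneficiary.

Carmen: £132,000; Aoife: £66,000; Willa: £66,000; Greta: £132,000

The entire £396,000 passes to the descendants.
That amount (£396,000) is divided into 3 shares of £132,000: Carmen and Greta each take £132,000; Reuben's £132,000 share passes to Reuben's issue.
Reuben's share (£132,000) is divided into 2 shares of £66,000: Aoife and Willa each take £66,000.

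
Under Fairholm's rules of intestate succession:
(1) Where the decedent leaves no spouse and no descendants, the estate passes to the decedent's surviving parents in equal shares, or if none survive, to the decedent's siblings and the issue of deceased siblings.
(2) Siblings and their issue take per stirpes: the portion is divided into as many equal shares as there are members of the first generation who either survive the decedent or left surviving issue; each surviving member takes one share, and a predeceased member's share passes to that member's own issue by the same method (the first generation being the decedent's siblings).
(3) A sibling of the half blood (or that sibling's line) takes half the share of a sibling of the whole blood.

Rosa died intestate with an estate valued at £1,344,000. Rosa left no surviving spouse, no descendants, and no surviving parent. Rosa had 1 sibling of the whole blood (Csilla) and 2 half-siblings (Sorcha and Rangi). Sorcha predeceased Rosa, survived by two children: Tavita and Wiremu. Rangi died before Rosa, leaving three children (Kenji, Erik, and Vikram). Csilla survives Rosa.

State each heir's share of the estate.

The entire £1,344,000 passes to the siblings and their issue.
Counting each half-blood sibling's line as half a unit, there are 2 units in £1,344,000, so one unit is £672,000. Whole-blood lines (Csilla) take £672,000 each; half-blood lines (Sorcha and Rangi) take £336,000 each.
Sorcha's share (£336,000) is divided into 2 shares of £168,000: Tavita and Wiremu each take £168,000.
Rangi's share (£336,000) is divided into 3 shares of £112,000: Kenji, Erik, and Vikram each take £112,000.

Tavita: £168,000; Wiremu: £168,000; Kenji: £112,000; Erik: £112,000; Vikram: £112,000; Csilla: £672,000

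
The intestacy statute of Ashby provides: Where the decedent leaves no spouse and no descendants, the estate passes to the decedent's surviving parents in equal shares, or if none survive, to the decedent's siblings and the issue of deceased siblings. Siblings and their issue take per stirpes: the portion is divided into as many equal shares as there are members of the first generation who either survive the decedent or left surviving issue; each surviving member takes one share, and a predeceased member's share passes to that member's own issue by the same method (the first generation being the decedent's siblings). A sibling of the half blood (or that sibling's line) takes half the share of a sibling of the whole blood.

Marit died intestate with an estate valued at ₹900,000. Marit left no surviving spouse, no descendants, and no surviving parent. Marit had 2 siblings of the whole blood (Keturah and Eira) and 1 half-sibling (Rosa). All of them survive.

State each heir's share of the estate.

Keturah: ₹360,000; Rosa: ₹180,000; Eira: ₹360,000

The entire ₹900,000 passes to the siblings and their issue.
Counting each half-blood sibling's line as half a unit, there are 5/2 units in ₹900,000, so one unit is ₹360,000. Whole-blood lines (Keturah and Eira) take ₹360,000 each; half-blood lines (Rosa) take ₹180,000 each.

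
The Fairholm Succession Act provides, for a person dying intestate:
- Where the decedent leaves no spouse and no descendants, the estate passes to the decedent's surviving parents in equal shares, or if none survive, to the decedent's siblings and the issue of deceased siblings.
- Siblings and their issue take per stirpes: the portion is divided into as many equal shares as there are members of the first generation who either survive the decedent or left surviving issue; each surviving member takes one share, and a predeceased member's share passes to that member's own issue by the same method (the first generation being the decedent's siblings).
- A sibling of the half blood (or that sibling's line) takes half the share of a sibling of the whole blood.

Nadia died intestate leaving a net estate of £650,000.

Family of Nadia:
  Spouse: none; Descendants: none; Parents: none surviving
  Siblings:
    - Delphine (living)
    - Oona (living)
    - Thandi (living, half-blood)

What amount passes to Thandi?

Thandi receives £130,000.

The entire £650,000 passes to the siblings and their issue.
Counting each half-blood sibling's line as half a unit, there are 5/2 units in £650,000, so one unit is £260,000. Whole-blood lines (Delphine and Oona) take £260,000 each; half-blood lines (Thandi) take £130,000 each.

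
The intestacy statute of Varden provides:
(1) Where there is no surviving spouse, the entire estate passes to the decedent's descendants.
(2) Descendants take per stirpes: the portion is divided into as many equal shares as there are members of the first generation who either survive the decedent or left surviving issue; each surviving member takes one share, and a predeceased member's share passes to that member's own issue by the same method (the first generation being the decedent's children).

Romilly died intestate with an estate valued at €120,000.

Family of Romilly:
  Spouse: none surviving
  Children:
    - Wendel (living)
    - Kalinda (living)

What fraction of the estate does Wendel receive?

Wendel receives 1/2 of the estate.

The entire €120,000 passes to the descendants.
That amount (€120,000) is divided into 2 shares of €60,000: Wendel and Kalinda each take €60,000.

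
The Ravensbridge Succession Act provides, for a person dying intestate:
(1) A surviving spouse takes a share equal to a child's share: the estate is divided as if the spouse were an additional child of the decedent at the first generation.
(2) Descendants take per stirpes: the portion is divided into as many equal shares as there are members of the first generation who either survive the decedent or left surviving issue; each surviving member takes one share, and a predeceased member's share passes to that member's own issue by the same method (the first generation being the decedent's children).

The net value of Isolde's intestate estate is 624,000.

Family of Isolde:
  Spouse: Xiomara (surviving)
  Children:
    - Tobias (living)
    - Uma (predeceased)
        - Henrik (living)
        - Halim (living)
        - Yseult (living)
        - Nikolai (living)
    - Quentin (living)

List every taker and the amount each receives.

The spouse counts as an additional share at the children's level, so there are 4 primary shares of 156,000. Xiomara takes one such share (156,000).
The children's combined portion (468,000) is divided into 3 shares of 156,000: Tobias and Quentin each take 156,000; Uma's 156,000 share passes to Uma's issue.
Uma's share (156,000) is divided into 4 shares of 39,000: Henrik, Halim, Yseult, and Nikolai each take 39,000.

Xiomara: 156,000; Tobias: 156,000; Henrik: 39,000; Halim: 39,000; Yseult: 39,000; Nikolai: 39,000; Quentin: 156,000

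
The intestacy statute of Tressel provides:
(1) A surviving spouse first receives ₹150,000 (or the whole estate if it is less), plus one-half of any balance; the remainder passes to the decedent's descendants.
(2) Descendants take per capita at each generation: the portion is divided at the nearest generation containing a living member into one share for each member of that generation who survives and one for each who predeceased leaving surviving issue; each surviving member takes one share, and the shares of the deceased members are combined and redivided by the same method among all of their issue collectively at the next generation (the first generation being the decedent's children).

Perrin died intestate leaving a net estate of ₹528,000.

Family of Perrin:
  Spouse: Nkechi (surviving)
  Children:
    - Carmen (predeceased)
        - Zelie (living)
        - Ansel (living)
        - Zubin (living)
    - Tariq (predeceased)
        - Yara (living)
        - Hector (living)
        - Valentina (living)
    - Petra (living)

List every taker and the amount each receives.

Nkechi: ₹339,000; Zelie: ₹21,000; Ansel: ₹21,000; Zubin: ₹21,000; Yara: ₹21,000; Hector: ₹21,000; Valentina: ₹21,000; Petra: ₹63,000

Nkechi first takes ₹150,000, leaving a balance of ₹378,000. Nkechi then takes one-half of the balance (₹189,000), for a total of ₹339,000. The remaining ₹189,000 passes to the descendants.
The descendants' portion (₹189,000) is divided at the children's generation into 3 shares of ₹63,000. Petra takes ₹63,000. The 2 shares of the deceased (Carmen and Tariq) are combined into a pool of ₹126,000.
That pool (₹126,000) is divided at the grandchildren's generation equally among Zelie, Ansel, Zubin, Yara, Hector, and Valentina: ₹21,000 each.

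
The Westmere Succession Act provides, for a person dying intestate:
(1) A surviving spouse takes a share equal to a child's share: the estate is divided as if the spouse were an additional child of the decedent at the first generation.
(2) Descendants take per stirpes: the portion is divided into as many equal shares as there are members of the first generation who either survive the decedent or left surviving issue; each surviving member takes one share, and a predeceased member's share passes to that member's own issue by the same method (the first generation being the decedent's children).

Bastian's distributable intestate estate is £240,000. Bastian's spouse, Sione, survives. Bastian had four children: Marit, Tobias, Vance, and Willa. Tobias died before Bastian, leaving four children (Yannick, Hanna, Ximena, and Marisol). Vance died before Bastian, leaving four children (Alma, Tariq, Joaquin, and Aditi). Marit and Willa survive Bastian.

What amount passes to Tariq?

Tariq receives £12,000.

The spouse counts as an additional share at the children's level, so there are 5 primary shares of £48,000. Sione takes one such share (£48,000).
The children's combined portion (£192,000) is divided into 4 shares of £48,000: Marit and Willa each take £48,000; Tobias's £48,000 share passes to Tobias's issue; Vance's £48,000 share passes to Vance's issue.
Tobias's share (£48,000) is divided into 4 shares of £12,000: Yannick, Hanna, Ximena, and Marisol each take £12,000.
Vance's share (£48,000) is divided into 4 shares of £12,000: Alma, Tariq, Joaquin, and Aditi each take £12,000.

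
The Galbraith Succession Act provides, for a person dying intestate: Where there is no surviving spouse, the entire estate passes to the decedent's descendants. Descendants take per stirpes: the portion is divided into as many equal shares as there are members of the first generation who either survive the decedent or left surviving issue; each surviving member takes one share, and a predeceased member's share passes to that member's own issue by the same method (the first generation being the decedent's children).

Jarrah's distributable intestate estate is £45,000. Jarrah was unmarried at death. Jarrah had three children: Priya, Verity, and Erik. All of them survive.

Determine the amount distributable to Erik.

The entire £45,000 passes to the descendants.
That amount (£45,000) is divided into 3 shares of £15,000: Priya, Verity, and Erik each take £15,000.

Erik receives £15,000.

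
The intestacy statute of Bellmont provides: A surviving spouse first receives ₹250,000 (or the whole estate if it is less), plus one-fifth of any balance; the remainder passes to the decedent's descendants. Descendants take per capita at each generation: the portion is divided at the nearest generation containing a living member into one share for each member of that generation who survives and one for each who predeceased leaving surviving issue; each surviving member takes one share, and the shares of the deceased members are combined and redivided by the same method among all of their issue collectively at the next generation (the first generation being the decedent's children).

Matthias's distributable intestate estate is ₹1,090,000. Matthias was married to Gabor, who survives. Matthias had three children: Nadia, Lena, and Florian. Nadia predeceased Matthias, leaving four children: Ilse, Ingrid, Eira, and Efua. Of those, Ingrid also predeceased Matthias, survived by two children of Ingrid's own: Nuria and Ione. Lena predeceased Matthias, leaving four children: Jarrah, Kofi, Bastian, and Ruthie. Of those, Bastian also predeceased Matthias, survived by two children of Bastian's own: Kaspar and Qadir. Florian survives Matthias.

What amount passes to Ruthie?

Gabor first takes ₹250,000, leaving a balance of ₹840,000. Gabor then takes one-fifth of the balance (₹168,000), for a total of ₹418,000. The remaining ₹672,000 passes to the descendants.
The descendants' portion (₹672,000) is divided at the children's generation into 3 shares of ₹224,000. Florian takes ₹224,000. The 2 shares of the deceased (Nadia and Lena) are combined into a pool of ₹448,000.
That pool (₹448,000) is divided at the grandchildren's generation into 8 shares of ₹56,000. Ilse, Eira, Efua, Jarrah, Kofi, and Ruthie each take ₹56,000. The 2 shares of the deceased (Ingrid and Bastian) are combined into a pool of ₹112,000.
That pool (₹112,000) is divided at the great-grandchildren's generation equally among Nuria, Ione, Kaspar, and Qadir: ₹28,000 each.

Ruthie receives ₹56,000.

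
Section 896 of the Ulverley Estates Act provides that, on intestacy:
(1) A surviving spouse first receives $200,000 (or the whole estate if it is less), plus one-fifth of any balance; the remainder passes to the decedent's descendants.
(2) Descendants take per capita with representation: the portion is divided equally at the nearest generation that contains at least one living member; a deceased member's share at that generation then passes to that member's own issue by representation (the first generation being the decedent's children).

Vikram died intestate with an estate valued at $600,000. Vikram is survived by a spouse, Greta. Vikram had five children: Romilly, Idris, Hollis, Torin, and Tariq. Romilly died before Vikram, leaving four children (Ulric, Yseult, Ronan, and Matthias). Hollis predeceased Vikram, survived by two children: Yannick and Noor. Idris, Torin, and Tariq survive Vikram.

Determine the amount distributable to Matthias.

Greta first takes $200,000, leaving a balance of $400,000. Greta then takes one-fifth of the balance ($80,000), for a total of $280,000. The remaining $320,000 passes to the descendants.
The descendants' portion ($320,000) is divided into 5 shares of $64,000: Idris, Torin, and Tariq each take $64,000; Romilly's $64,000 share passes to Romilly's issue; Hollis's $64,000 share passes to Hollis's issue.
Romilly's share ($64,000) is divided into 4 shares of $16,000: Ulric, Yseult, Ronan, and Matthias each take $16,000.
Hollis's share ($64,000) is divided into 2 shares of $32,000: Yannick and Noor each take $32,000.

Matthias receives $16,000.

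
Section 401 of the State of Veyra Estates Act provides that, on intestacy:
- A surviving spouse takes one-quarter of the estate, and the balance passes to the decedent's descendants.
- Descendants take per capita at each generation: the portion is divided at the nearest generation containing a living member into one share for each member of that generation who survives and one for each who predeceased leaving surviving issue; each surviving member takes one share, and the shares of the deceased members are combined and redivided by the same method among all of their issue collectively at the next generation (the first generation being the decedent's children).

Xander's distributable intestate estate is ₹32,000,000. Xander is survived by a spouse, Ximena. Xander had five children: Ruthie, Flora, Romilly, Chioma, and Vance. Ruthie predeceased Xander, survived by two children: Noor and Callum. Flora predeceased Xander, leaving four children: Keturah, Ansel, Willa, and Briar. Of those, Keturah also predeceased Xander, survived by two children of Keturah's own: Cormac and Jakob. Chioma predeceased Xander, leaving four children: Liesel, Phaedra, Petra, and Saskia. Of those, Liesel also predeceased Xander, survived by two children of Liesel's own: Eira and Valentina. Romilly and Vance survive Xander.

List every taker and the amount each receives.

Ximena: ₹8,000,000; Noor: ₹1,440,000; Callum: ₹1,440,000; Cormac: ₹720,000; Jakob: ₹720,000; Ansel: ₹1,440,000; Willa: ₹1,440,000; Briar: ₹1,440,000; Romilly: ₹4,800,000; Eira: ₹720,000; Valentina: ₹720,000; Phaedra: ₹1,440,000; Petra: ₹1,440,000; Saskia: ₹1,440,000; Vance: ₹4,800,000

Ximena takes one-quarter of ₹32,000,000 = ₹8,000,000. The remaining ₹24,000,000 passes to the descendants.
The descendants' portion (₹24,000,000) is divided at the children's generation into 5 shares of ₹4,800,000. Romilly and Vance each take ₹4,800,000. The 3 shares of the deceased (Ruthie, Flora, and Chioma) are combined into a pool of ₹14,400,000.
That pool (₹14,400,000) is divided at the grandchildren's generation into 10 shares of ₹1,440,000. Noor, Callum, Ansel, Willa, Briar, Phaedra, Petra, and Saskia each take ₹1,440,000. The 2 shares of the deceased (Keturah and Liesel) are combined into a pool of ₹2,880,000.
That pool (₹2,880,000) is divided at the great-grandchildren's generation equally among Cormac, Jakob, Eira, and Valentina: ₹720,000 each.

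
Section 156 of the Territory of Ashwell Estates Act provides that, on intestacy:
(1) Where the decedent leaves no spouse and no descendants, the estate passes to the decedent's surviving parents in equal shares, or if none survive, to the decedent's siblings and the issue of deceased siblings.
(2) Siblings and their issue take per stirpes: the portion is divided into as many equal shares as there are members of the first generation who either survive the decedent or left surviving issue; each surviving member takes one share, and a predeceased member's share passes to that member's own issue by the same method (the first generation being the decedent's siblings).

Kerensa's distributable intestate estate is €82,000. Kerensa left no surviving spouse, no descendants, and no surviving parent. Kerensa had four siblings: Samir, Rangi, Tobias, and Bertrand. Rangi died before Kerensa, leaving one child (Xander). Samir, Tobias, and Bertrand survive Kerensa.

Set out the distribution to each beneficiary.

The entire €82,000 passes to the siblings and their issue.
That amount (€82,000) is divided into 4 shares of €20,500: Samir, Tobias, and Bertrand each take €20,500; Rangi's €20,500 share passes to Rangi's issue.
Rangi's share (€20,500) passes entirely to Xander.

Samir: €20,500; Xander: €20,500; Tobias: €20,500; Bertrand: €20,500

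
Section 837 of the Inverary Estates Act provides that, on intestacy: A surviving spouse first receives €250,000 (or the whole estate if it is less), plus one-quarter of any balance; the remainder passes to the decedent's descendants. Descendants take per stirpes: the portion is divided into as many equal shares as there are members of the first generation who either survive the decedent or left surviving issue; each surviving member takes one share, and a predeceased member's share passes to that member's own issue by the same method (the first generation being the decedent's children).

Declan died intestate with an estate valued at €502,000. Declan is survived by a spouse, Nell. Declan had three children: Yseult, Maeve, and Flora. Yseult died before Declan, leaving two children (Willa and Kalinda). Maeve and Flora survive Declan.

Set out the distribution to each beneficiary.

Nell first takes €250,000, leaving a balance of €252,000. Nell then takes one-quarter of the balance (€63,000), for a total of €313,000. The remaining €189,000 passes to the descendants.
The descendants' portion (€189,000) is divided into 3 shares of €63,000: Maeve and Flora each take €63,000; Yseult's €63,000 share passes to Yseult's issue.
Yseult's share (€63,000) is divided into 2 shares of €31,500: Willa and Kalinda each take €31,500.

Nell: €313,000; Willa: €31,500; Kalinda: €31,500; Maeve: €63,000; Flora: €63,000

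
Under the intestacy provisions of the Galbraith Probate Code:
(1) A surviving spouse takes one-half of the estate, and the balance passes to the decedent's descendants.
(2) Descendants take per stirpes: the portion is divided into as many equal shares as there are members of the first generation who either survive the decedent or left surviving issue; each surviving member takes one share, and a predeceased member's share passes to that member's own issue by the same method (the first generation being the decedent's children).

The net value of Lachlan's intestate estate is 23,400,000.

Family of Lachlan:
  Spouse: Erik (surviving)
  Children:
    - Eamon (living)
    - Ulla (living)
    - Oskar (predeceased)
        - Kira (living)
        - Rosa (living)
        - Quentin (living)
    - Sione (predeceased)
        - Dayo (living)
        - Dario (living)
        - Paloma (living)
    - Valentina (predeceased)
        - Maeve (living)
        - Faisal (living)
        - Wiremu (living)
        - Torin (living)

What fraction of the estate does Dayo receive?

Dayo receives 1/30 of the estate.

Erik takes one-half of 23,400,000 = 11,700,000. The remaining 11,700,000 passes to the descendants.
The descendants' portion (11,700,000) is divided into 5 shares of 2,340,000: Eamon and Ulla each take 2,340,000; Oskar's 2,340,000 share passes to Oskar's issue; Sione's 2,340,000 share passes to Sione's issue; Valentina's 2,340,000 share passes to Valentina's issue.
Oskar's share (2,340,000) is divided into 3 shares of 780,000: Kira, Rosa, and Quentin each take 780,000.
Sione's share (2,340,000) is divided into 3 shares of 780,000: Dayo, Dario, and Paloma each take 780,000.
Valentina's share (2,340,000) is divided into 4 shares of 585,000: Maeve, Faisal, Wiremu, and Torin each take 585,000.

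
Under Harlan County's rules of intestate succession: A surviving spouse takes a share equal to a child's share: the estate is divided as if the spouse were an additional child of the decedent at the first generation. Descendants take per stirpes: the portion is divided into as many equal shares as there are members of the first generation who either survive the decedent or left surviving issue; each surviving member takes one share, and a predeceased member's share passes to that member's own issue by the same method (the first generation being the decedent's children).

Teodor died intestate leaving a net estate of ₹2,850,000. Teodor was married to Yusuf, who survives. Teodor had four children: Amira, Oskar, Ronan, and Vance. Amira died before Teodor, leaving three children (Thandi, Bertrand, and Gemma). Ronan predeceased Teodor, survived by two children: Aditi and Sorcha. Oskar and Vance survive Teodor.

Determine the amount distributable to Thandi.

The spouse counts as an additional share at the children's level, so there are 5 primary shares of ₹570,000. Yusuf takes one such share (₹570,000).
The children's combined portion (₹2,280,000) is divided into 4 shares of ₹570,000: Oskar and Vance each take ₹570,000; Amira's ₹570,000 share passes to Amira's issue; Ronan's ₹570,000 share passes to Ronan's issue.
Amira's share (₹570,000) is divided into 3 shares of ₹190,000: Thandi, Bertrand, and Gemma each take ₹190,000.
Ronan's share (₹570,000) is divided into 2 shares of ₹285,000: Aditi and Sorcha each take ₹285,000.

Thandi receives ₹190,000.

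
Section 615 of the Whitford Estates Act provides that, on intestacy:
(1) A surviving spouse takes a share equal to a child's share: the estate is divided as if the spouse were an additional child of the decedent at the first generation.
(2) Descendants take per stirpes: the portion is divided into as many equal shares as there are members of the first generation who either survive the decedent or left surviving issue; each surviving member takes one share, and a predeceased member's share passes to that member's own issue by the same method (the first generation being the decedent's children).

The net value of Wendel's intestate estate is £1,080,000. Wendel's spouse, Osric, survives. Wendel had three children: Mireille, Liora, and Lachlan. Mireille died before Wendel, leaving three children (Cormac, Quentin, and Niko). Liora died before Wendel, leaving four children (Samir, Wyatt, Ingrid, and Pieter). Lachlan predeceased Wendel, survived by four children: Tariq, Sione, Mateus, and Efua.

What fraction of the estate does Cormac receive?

The spouse counts as an additional share at the children's level, so there are 4 primary shares of £270,000. Osric takes one such share (£270,000).
The children's combined portion (£810,000) is divided into 3 shares of £270,000: Mireille's £270,000 share passes to Mireille's issue; Liora's £270,000 share passes to Liora's issue; Lachlan's £270,000 share passes to Lachlan's issue.
Mireille's share (£270,000) is divided into 3 shares of £90,000: Cormac, Quentin, and Niko each take £90,000.
Liora's share (£270,000) is divided into 4 shares of £67,500: Samir, Wyatt, Ingrid, and Pieter each take £67,500.
Lachlan's share (£270,000) is divided into 4 shares of £67,500: Tariq, Sione, Mateus, and Efua each take £67,500.

Cormac receives 1/12 of the estate.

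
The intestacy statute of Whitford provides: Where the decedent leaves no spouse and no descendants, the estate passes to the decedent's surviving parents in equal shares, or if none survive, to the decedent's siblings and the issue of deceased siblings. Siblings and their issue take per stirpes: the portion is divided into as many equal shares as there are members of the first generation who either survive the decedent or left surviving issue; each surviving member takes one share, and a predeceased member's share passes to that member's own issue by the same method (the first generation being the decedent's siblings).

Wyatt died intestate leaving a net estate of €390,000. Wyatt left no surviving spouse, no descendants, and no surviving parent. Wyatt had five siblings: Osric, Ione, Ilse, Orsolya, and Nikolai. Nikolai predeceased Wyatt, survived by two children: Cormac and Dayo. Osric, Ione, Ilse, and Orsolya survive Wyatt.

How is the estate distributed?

Osric: €78,000; Ione: €78,000; Ilse: €78,000; Orsolya: €78,000; Cormac: €39,000; Dayo: €39,000

The entire €390,000 passes to the siblings and their issue.
That amount (€390,000) is divided into 5 shares of €78,000: Osric, Ione, Ilse, and Orsolya each take €78,000; Nikolai's €78,000 share passes to Nikolai's issue.
Nikolai's share (€78,000) is divided into 2 shares of €39,000: Cormac and Dayo each take €39,000.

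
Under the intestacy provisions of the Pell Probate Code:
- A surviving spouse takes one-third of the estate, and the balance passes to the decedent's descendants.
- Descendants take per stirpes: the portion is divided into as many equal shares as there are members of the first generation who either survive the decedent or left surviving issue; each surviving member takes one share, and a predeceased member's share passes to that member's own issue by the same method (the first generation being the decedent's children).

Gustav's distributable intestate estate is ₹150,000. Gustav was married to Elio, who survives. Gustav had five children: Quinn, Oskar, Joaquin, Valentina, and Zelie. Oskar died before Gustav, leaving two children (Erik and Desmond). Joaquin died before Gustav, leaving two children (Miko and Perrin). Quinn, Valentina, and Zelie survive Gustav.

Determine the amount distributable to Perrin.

Elio takes one-third of ₹150,000 = ₹50,000. The remaining ₹100,000 passes to the descendants.
The descendants' portion (₹100,000) is divided into 5 shares of ₹20,000: Quinn, Valentina, and Zelie each take ₹20,000; Oskar's ₹20,000 share passes to Oskar's issue; Joaquin's ₹20,000 share passes to Joaquin's issue.
Oskar's share (₹20,000) is divided into 2 shares of ₹10,000: Erik and Desmond each take ₹10,000.
Joaquin's share (₹20,000) is divided into 2 shares of ₹10,000: Miko and Perrin each take ₹10,000.

Perrin receives ₹10,000.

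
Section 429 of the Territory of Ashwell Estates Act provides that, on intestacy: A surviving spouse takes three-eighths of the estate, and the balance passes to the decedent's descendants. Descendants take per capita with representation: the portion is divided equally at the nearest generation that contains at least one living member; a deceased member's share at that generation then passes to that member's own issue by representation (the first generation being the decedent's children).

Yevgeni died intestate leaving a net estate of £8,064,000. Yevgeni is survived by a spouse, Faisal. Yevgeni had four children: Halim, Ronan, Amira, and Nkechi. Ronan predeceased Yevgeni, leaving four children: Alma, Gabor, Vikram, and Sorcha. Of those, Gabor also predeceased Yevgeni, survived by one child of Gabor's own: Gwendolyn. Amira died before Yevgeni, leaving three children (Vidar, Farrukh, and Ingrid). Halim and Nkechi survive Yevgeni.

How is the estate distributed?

Faisal takes three-eighths of £8,064,000 = £3,024,000. The remaining £5,040,000 passes to the descendants.
The descendants' portion (£5,040,000) is divided into 4 shares of £1,260,000: Halim and Nkechi each take £1,260,000; Ronan's £1,260,000 share passes to Ronan's issue; Amira's £1,260,000 share passes to Amira's issue.
Ronan's share (£1,260,000) is divided into 4 shares of £315,000: Alma, Vikram, and Sorcha each take £315,000; Gabor's £315,000 share passes to Gabor's issue.
Gabor's share (£315,000) passes entirely to Gwendolyn.
Amira's share (£1,260,000) is divided into 3 shares of £420,000: Vidar, Farrukh, and Ingrid each take £420,000.

Faisal: £3,024,000; Halim: £1,260,000; Alma: £315,000; Gwendolyn: £315,000; Vikram: £315,000; Sorcha: £315,000; Vidar: £420,000; Farrukh: £420,000; Ingrid: £420,000; Nkechi: £1,260,000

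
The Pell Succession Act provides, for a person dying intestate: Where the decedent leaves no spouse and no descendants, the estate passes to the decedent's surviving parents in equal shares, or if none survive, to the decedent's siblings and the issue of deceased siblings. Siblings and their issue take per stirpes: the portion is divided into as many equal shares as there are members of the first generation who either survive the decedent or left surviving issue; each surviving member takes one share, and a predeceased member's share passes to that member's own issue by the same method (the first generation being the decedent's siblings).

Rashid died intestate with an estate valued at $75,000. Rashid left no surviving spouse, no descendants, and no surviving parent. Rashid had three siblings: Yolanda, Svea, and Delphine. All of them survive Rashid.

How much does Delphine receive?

The entire $75,000 passes to the siblings and their issue.
That amount ($75,000) is divided into 3 shares of $25,000: Yolanda, Svea, and Delphine each take $25,000.

Delphine receives $25,000.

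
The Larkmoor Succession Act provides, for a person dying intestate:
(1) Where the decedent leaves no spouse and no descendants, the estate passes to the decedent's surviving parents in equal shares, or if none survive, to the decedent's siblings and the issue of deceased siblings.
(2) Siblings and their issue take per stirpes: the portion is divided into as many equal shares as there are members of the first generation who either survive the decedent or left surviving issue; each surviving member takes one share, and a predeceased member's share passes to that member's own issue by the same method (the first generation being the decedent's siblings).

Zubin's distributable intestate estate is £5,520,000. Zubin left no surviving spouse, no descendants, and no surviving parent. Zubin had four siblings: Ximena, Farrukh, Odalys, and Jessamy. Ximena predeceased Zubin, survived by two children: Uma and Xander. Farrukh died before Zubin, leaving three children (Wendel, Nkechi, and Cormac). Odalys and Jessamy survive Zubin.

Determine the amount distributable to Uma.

The entire £5,520,000 passes to the siblings and their issue.
That amount (£5,520,000) is divided into 4 shares of £1,380,000: Odalys and Jessamy each take £1,380,000; Ximena's £1,380,000 share passes to Ximena's issue; Farrukh's £1,380,000 share passes to Farrukh's issue.
Ximena's share (£1,380,000) is divided into 2 shares of £690,000: Uma and Xander each take £690,000.
Farrukh's share (£1,380,000) is divided into 3 shares of £460,000: Wendel, Nkechi, and Cormac each take £460,000.

Uma receives £690,000.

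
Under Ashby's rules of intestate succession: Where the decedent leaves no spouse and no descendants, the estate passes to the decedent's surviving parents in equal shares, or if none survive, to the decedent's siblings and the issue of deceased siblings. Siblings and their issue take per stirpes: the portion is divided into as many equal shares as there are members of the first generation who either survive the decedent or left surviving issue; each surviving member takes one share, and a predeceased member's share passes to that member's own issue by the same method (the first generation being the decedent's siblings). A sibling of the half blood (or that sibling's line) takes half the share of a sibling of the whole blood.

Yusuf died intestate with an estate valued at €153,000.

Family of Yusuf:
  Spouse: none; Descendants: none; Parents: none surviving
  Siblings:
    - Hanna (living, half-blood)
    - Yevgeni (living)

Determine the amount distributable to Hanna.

The entire €153,000 passes to the siblings and their issue.
Counting each half-blood sibling's line as half a unit, there are 3/2 units in €153,000, so one unit is €102,000. Whole-blood lines (Yevgeni) take €102,000 each; half-blood lines (Hanna) take €51,000 each.

Hanna receives €51,000.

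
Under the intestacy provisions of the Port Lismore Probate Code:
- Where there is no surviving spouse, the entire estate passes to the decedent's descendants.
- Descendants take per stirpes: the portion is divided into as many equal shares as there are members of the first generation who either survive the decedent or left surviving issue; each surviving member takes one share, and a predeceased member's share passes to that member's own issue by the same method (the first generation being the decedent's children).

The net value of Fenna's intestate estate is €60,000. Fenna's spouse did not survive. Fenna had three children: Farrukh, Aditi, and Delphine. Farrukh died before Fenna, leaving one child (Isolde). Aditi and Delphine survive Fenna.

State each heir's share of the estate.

Isolde: €20,000; Aditi: €20,000; Delphine: €20,000

The entire €60,000 passes to the descendants.
That amount (€60,000) is divided into 3 shares of €20,000: Aditi and Delphine each take €20,000; Farrukh's €20,000 share passes to Farrukh's issue.
Farrukh's share (€20,000) passes entirely to Isolde.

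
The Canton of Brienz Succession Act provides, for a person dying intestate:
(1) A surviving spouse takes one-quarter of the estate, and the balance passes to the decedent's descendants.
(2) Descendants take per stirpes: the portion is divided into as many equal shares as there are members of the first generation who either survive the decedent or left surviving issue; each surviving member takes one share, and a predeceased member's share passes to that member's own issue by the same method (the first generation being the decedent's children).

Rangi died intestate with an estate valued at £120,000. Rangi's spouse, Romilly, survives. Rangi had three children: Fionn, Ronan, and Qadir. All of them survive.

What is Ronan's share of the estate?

Ronan receives £30,000.

Romilly takes one-quarter of £120,000 = £30,000. The remaining £90,000 passes to the descendants.
The descendants' portion (£90,000) is divided into 3 shares of £30,000: Fionn, Ronan, and Qadir each take £30,000.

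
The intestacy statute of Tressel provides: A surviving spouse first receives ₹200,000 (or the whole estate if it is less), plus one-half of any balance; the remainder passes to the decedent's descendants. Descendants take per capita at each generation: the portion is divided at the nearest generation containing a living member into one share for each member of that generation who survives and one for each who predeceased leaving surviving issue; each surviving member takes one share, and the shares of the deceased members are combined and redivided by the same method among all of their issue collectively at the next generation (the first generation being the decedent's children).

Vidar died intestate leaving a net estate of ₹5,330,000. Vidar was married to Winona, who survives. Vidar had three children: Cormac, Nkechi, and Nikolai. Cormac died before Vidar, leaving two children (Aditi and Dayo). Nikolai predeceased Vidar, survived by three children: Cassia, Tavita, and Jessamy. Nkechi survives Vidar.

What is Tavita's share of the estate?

Tavita receives ₹342,000.

Winona first takes ₹200,000, leaving a balance of ₹5,130,000. Winona then takes one-half of the balance (₹2,565,000), for a total of ₹2,765,000. The remaining ₹2,565,000 passes to the descendants.
The descendants' portion (₹2,565,000) is divided at the children's generation into 3 shares of ₹855,000. Nkechi takes ₹855,000. The 2 shares of the deceased (Cormac and Nikolai) are combined into a pool of ₹1,710,000.
That pool (₹1,710,000) is divided at the grandchildren's generation equally among Aditi, Dayo, Cassia, Tavita, and Jessamy: ₹342,000 each.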